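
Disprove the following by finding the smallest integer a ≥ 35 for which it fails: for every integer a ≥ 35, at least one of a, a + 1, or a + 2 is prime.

Check each integer a ≥ 35 in order until a, a + 1, a + 2 are all composite.
For a = 35, 36, 37 the conclusion holds.
a = 38: 38 = 2 × 19; 39 = 3 × 13; 40 = 2 × 20 — all composite.
So a = 38 is the smallest counterexample.

a = 38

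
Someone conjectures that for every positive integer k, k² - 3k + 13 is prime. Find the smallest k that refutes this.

k = 12

We need the least positive integer k for which k² - 3k + 13 is not prime.
For k = 1, 2, 3, 4, …, 9, 10, 11 the conclusion holds.
k = 12: k² - 3k + 13 = 121 = 11 × 11, composite.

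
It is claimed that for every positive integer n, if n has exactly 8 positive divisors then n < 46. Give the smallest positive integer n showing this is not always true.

n = 54

We need the least positive integer n for which n has exactly 8 positive divisors but the claim fails.
The first 4 eligible values, up to n = 42, all satisfy the conclusion.
n = 54: τ(54) = 8; 54 ≥ 46.
Thus n = 54 disproves the claim, and no smaller n works.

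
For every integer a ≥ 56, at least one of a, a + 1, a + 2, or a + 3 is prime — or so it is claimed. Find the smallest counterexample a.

a = 62

Check each integer a ≥ 56 in order until a, a + 1, a + 2, a + 3 are all composite.
For a = 56, 57, 58, 59, 60, 61 the conclusion holds.
a = 62: 62 = 2 × 31; 63 = 3 × 21; 64 = 2 × 32; 65 = 5 × 13 — all composite.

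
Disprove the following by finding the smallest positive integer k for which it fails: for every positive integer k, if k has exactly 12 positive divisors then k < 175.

We need the least positive integer k for which k has exactly 12 positive divisors but the claim fails.
The first 12 eligible values, up to k = 160, all satisfy the conclusion.
k = 198: τ(198) = 12; 198 ≥ 175.
So k = 198 is the smallest counterexample.

k = 198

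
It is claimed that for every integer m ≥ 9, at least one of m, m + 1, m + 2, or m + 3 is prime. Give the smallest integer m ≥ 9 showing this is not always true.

m = 24

We need the least integer m ≥ 9 for which m, m + 1, m + 2, m + 3 are all composite.
The first 15 eligible values, up to m = 23, all satisfy the conclusion.
m = 24: 24 = 2 × 12; 25 = 5 × 5; 26 = 2 × 13; 27 = 3 × 9 — all composite.
Thus m = 24 disproves the claim, and no smaller m works.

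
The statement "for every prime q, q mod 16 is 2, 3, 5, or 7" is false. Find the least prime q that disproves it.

A counterexample is any prime q such that the claim fails; we check each in order.
For q = 2, 3, 5, 7 the conclusion holds.
q = 11: 11 mod 16 = 11 — not in {2, 3, 5, 7}.

q = 11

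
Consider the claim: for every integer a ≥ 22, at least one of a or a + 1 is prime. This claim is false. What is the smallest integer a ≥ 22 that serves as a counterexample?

We need the least integer a ≥ 22 for which a, a + 1 are both composite.
a = 22: 23 is prime.
a = 23: 23 is prime.
a = 24: 24 = 2 × 12; 25 = 5 × 5 — both composite.
Thus a = 24 disproves the claim, and no smaller a works.

a = 24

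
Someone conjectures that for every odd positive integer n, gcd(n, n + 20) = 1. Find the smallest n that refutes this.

We need the least odd positive integer n for which gcd(n, n + 20) > 1.
For n = 1, 3 the conclusion holds.
n = 5: gcd(5, 25) = 5.
Hence n = 5 is a counterexample.

n = 5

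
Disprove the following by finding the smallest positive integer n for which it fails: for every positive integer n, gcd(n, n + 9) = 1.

A counterexample is any positive integer n such that gcd(n, n + 9) > 1; we check each in order.
For n = 1, 2 the conclusion holds.
n = 3: gcd(3, 12) = 3.

n = 3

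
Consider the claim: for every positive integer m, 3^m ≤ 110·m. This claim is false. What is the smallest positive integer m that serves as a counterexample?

We need the least positive integer m for which 3^m > 110·m.
The first 5 eligible values, up to m = 5, all satisfy the conclusion.
m = 6: 3^m = 729 and 110·m = 660, so 729 > 660.
Thus m = 6 disproves the claim, and no smaller m works.

m = 6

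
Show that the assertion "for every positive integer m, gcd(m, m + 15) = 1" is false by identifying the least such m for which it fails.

m = 3

A counterexample is any positive integer m such that gcd(m, m + 15) > 1; we check each in order.
m = 1: gcd(1, 16) = 1.
m = 2: gcd(2, 17) = 1.
m = 3: gcd(3, 18) = 3.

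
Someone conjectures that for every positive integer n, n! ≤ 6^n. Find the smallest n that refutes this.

n = 14

Check each positive integer n in order until n! > 6^n.
The first 13 eligible values, up to n = 13, all satisfy the conclusion.
n = 14: n! = 87178291200 and 6^n = 78364164096, so 87178291200 > 78364164096.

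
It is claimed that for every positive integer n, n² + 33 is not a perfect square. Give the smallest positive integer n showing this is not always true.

A counterexample is any positive integer n such that n² + 33 is a perfect square; we check each in order.
For n = 1, 2, 3 the conclusion holds.
n = 4: 4² + 33 = 49 = 7², a perfect square.

n = 4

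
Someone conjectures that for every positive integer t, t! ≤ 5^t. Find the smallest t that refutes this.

t = 12

A counterexample is any positive integer t such that t! > 5^t; we check each in order.
For t = 1, 2, 3, 4, …, 9, 10, 11 the conclusion holds.
t = 12: t! = 479001600 and 5^t = 244140625, so 479001600 > 244140625.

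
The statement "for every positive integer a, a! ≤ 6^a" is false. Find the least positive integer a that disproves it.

For a = 1, 2, 3, 4, …, 11, 12, 13 the conclusion holds.
a = 14: a! = 87178291200 and 6^a = 78364164096, so 87178291200 > 78364164096.
Thus a = 14 disproves the claim, and no smaller a works.

a = 14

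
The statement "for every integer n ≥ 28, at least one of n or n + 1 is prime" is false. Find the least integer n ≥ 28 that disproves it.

n = 32

Check each integer n ≥ 28 in order until n, n + 1 are both composite.
For n = 28, 29, 30, 31 the conclusion holds.
n = 32: 32 = 2 × 16; 33 = 3 × 11 — both composite.
So n = 32 is the smallest counterexample.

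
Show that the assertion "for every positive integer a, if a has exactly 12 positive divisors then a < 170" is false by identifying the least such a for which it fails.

A counterexample is any positive integer a such that a has exactly 12 positive divisors but the claim fails; we check each in order.
For a = 60, 72, 84, 90, …, 150, 156, 160 the conclusion holds.
a = 198: τ(198) = 12; 198 ≥ 170.
Thus a = 198 disproves the claim, and no smaller a works.

a = 198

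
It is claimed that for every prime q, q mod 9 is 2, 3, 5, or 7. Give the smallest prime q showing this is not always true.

q = 13

q = 2: 2 mod 9 = 2.
q = 3: 3 mod 9 = 3.
q = 5: 5 mod 9 = 5.
q = 7: 7 mod 9 = 7.
q = 11: 11 mod 9 = 2.
q = 13: 13 mod 9 = 4 — not in {2, 3, 5, 7}.
So q = 13 is the smallest counterexample.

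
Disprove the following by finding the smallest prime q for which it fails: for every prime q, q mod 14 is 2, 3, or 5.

q = 7

A counterexample is any prime q such that the claim fails; we check each in order.
For q = 2, 3, 5 the conclusion holds.
q = 7: 7 mod 14 = 7 — not in {2, 3, 5}.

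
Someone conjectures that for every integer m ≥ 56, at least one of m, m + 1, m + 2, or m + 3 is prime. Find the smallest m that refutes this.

A counterexample is any integer m ≥ 56 such that m, m + 1, m + 2, m + 3 are all composite; we check each in order.
m = 56: 59 is prime.
m = 57: 59 is prime.
m = 58: 59 is prime.
m = 59: 59 is prime.
m = 60: 61 is prime.
m = 61: 61 is prime.
m = 62: 62 = 2 × 31; 63 = 3 × 21; 64 = 2 × 32; 65 = 5 × 13 — all composite.

m = 62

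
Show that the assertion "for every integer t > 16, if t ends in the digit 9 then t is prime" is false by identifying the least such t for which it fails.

t = 39

We need the least integer t > 16 for which t ends in the digit 9 but t is not prime.
t = 19: 19 ends in 9 and is prime.
t = 29: 29 ends in 9 and is prime.
t = 39: 39 ends in 9; 39 = 3 × 13, composite.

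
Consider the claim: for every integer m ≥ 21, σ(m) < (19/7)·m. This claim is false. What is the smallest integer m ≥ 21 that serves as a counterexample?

The first 39 eligible values, up to m = 59, all satisfy the conclusion.
m = 60: σ(60) = 168; 168 ≥ 1140/7.
Thus m = 60 disproves the claim, and no smaller m works.

m = 60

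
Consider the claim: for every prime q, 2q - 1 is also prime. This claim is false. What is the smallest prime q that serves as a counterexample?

q = 2: 2q - 1 = 3, prime.
q = 3: 2q - 1 = 5, prime.
q = 5: 2q - 1 = 9 = 3 × 3, not prime.
Thus q = 5 disproves the claim, and no smaller q works.

q = 5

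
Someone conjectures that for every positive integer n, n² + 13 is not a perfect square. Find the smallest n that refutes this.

n = 6

We need the least positive integer n for which n² + 13 is a perfect square.
n = 1: 1² + 13 = 14, not a perfect square.
n = 2: 2² + 13 = 17, not a perfect square.
n = 3: 3² + 13 = 22, not a perfect square.
n = 4: 4² + 13 = 29, not a perfect square.
n = 5: 5² + 13 = 38, not a perfect square.
n = 6: 6² + 13 = 49 = 7², a perfect square.
Hence n = 6 is a counterexample.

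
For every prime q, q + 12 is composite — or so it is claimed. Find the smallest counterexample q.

q = 5

A counterexample is any prime q such that q + 12 is prime; we check each in order.
q = 2: q + 12 = 14 = 2 × 7, composite.
q = 3: q + 12 = 15 = 3 × 5, composite.
q = 5: q + 12 = 17, prime — not composite.
So q = 5 is the smallest counterexample.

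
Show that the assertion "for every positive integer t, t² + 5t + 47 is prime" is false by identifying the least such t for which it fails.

We need the least positive integer t for which t² + 5t + 47 is not prime.
For t = 1, 2, 3, 4, …, 35, 36, 37 the conclusion holds.
t = 38: t² + 5t + 47 = 1681 = 41 × 41, composite.

t = 38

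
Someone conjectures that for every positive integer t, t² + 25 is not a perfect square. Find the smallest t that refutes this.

A counterexample is any positive integer t such that t² + 25 is a perfect square; we check each in order.
For t = 1, 2, 3, 4, …, 9, 10, 11 the conclusion holds.
t = 12: 12² + 25 = 169 = 13², a perfect square.
Thus t = 12 disproves the claim, and no smaller t works.

t = 12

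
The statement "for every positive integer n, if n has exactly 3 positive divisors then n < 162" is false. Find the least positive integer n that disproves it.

n = 169

We need the least positive integer n for which n has exactly 3 positive divisors but the claim fails.
For n = 4, 9, 25, 49, 121 the conclusion holds.
n = 169: τ(169) = 3; 169 ≥ 162.
So n = 169 is the smallest counterexample.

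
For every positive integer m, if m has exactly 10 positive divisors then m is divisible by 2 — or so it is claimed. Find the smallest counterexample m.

A counterexample is any positive integer m such that m has exactly 10 positive divisors but m is not divisible by 2; we check each in order.
For m = 48, 80, 112, 162, 176, 208, 272, 304, 368 the conclusion holds.
m = 405: τ(405) = 10; 405 mod 2 = 1.

m = 405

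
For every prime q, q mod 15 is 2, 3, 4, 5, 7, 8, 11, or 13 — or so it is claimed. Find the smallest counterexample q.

We need the least prime q for which the claim fails.
The first 9 eligible values, up to q = 23, all satisfy the conclusion.
q = 29: 29 mod 15 = 14 — not in {2, 3, 4, 5, 7, 8, 11, 13}.
So q = 29 is the smallest counterexample.

q = 29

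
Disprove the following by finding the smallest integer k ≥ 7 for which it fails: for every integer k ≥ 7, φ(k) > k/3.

k = 12

A counterexample is any integer k ≥ 7 such that the claim fails; we check each in order.
k = 7: φ(7) = 6 and 7/3 = 7/3, so φ(7) > 7/3.
k = 8: φ(8) = 4 and 8/3 = 8/3, so φ(8) > 8/3.
k = 9: φ(9) = 6 and 9/3 = 3, so φ(9) > 9/3.
k = 10: φ(10) = 4 and 10/3 = 10/3, so φ(10) > 10/3.
k = 11: φ(11) = 10 and 11/3 = 11/3, so φ(11) > 11/3.
k = 12: φ(12) = 4 and 12/3 = 4, so φ(12) ≤ 12/3.
Thus k = 12 disproves the claim, and no smaller k works.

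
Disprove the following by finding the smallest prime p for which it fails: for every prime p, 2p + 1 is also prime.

p = 7

Check each prime p in order until 2p + 1 is not prime.
For p = 2, 3, 5 the conclusion holds.
p = 7: 2p + 1 = 15 = 3 × 5, not prime.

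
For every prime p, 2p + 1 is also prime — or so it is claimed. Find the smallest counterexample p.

Check each prime p in order until 2p + 1 is not prime.
For p = 2, 3, 5 the conclusion holds.
p = 7: 2p + 1 = 15 = 3 × 5, not prime.
Thus p = 7 disproves the claim, and no smaller p works.

p = 7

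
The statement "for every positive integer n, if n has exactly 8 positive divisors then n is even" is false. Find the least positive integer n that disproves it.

n = 105

For n = 24, 30, 40, 42, …, 88, 102, 104 the conclusion holds.
n = 105: divisors of 105: 1, 3, 5, 7, 15, 21, 35, 105; 105 is odd.
Hence n = 105 is a counterexample.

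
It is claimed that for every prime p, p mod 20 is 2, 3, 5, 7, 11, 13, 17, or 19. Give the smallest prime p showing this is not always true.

p = 29

We need the least prime p for which the claim fails.
For p = 2, 3, 5, 7, 11, 13, 17, 19, 23 the conclusion holds.
p = 29: 29 mod 20 = 9 — not in {2, 3, 5, 7, 11, 13, 17, 19}.
So p = 29 is the smallest counterexample.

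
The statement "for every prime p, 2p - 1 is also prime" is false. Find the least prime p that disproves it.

A counterexample is any prime p such that 2p - 1 is not prime; we check each in order.
p = 2: 2p - 1 = 3, prime.
p = 3: 2p - 1 = 5, prime.
p = 5: 2p - 1 = 9 = 3 × 3, not prime.
Thus p = 5 disproves the claim, and no smaller p works.

p = 5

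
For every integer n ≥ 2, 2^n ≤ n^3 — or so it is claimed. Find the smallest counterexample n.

n = 10

Check each integer n ≥ 2 in order until 2^n > n^3.
The first 8 eligible values, up to n = 9, all satisfy the conclusion.
n = 10: 2^n = 1024 and n^3 = 1000, so 1024 > 1000.
Thus n = 10 disproves the claim, and no smaller n works.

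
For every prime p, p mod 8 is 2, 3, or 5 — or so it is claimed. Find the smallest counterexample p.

A counterexample is any prime p such that the claim fails; we check each in order.
p = 2: 2 mod 8 = 2.
p = 3: 3 mod 8 = 3.
p = 5: 5 mod 8 = 5.
p = 7: 7 mod 8 = 7 — not in {2, 3, 5}.

p = 7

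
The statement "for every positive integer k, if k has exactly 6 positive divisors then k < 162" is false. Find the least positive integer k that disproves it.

k = 164

We need the least positive integer k for which k has exactly 6 positive divisors but the claim fails.
The first 22 eligible values, up to k = 153, all satisfy the conclusion.
k = 164: τ(164) = 6; 164 ≥ 162.
Hence k = 164 is a counterexample.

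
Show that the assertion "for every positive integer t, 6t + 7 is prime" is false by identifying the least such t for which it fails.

We need the least positive integer t for which 6t + 7 is not prime.
t = 1: 6t + 7 = 13, prime.
t = 2: 6t + 7 = 19, prime.
t = 3: 6t + 7 = 25 = 5 × 5, composite.

t = 3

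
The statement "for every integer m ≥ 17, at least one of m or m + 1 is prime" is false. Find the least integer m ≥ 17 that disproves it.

A counterexample is any integer m ≥ 17 such that m, m + 1 are both composite; we check each in order.
For m = 17, 18, 19 the conclusion holds.
m = 20: 20 = 2 × 10; 21 = 3 × 7 — both composite.
Hence m = 20 is a counterexample.

m = 20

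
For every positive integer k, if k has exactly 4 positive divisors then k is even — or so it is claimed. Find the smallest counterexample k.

We need the least positive integer k for which k has exactly 4 positive divisors but k is odd.
The first 4 eligible values, up to k = 14, all satisfy the conclusion.
k = 15: divisors of 15: 1, 3, 5, 15; 15 is odd.

k = 15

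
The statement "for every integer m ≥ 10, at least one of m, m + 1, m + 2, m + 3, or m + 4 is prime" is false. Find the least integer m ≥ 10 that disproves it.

The first 14 eligible values, up to m = 23, all satisfy the conclusion.
m = 24: 24 = 2 × 12; 25 = 5 × 5; 26 = 2 × 13; 27 = 3 × 9; 28 = 2 × 14 — all composite.
So m = 24 is the smallest counterexample.

m = 24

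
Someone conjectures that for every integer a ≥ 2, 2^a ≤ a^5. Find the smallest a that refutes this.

A counterexample is any integer a ≥ 2 such that 2^a > a^5; we check each in order.
For a = 2, 3, 4, 5, …, 20, 21, 22 the conclusion holds.
a = 23: 2^a = 8388608 and a^5 = 6436343, so 8388608 > 6436343.

a = 23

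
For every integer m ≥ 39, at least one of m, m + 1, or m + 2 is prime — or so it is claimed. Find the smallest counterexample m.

m = 44

A counterexample is any integer m ≥ 39 such that m, m + 1, m + 2 are all composite; we check each in order.
m = 39: 41 is prime.
m = 40: 41 is prime.
m = 41: 41 is prime.
m = 42: 43 is prime.
m = 43: 43 is prime.
m = 44: 44 = 2 × 22; 45 = 3 × 15; 46 = 2 × 23 — all composite.
Thus m = 44 disproves the claim, and no smaller m works.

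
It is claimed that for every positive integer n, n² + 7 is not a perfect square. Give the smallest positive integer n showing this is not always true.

n = 3

A counterexample is any positive integer n such that n² + 7 is a perfect square; we check each in order.
n = 1: 1² + 7 = 8, not a perfect square.
n = 2: 2² + 7 = 11, not a perfect square.
n = 3: 3² + 7 = 16 = 4², a perfect square.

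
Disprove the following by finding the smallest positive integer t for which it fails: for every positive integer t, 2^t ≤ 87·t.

Check each positive integer t in order until 2^t > 87·t.
For t = 1, 2, 3, 4, 5, 6, 7, 8, 9 the conclusion holds.
t = 10: 2^t = 1024 and 87·t = 870, so 1024 > 870.

t = 10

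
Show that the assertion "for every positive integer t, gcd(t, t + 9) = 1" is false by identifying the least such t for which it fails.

Check each positive integer t in order until gcd(t, t + 9) > 1.
For t = 1, 2 the conclusion holds.
t = 3: gcd(3, 12) = 3.

t = 3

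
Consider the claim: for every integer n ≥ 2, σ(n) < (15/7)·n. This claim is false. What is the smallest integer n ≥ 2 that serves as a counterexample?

n = 12

A counterexample is any integer n ≥ 2 such that the claim fails; we check each in order.
For n = 2, 3, 4, 5, 6, 7, 8, 9, 10, 11 the conclusion holds.
n = 12: σ(12) = 28; 28 ≥ 180/7.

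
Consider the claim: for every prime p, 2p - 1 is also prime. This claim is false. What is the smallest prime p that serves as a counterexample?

p = 2: 2p - 1 = 3, prime.
p = 3: 2p - 1 = 5, prime.
p = 5: 2p - 1 = 9 = 3 × 3, not prime.
Thus p = 5 disproves the claim, and no smaller p works.

p = 5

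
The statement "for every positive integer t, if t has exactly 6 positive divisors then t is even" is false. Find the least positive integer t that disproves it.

Check each positive integer t in order until t has exactly 6 positive divisors but t is odd.
t = 12: divisors of 12: 1, 2, 3, 4, 6, 12; 12 is even.
t = 18: divisors of 18: 1, 2, 3, 6, 9, 18; 18 is even.
t = 20: divisors of 20: 1, 2, 4, 5, 10, 20; 20 is even.
t = 28: divisors of 28: 1, 2, 4, 7, 14, 28; 28 is even.
t = 32: divisors of 32: 1, 2, 4, 8, 16, 32; 32 is even.
t = 44: divisors of 44: 1, 2, 4, 11, 22, 44; 44 is even.
t = 45: divisors of 45: 1, 3, 5, 9, 15, 45; 45 is odd.
Thus t = 45 disproves the claim, and no smaller t works.

t = 45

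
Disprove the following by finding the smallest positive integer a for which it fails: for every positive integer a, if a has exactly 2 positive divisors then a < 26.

a = 29

We need the least positive integer a for which a has exactly 2 positive divisors but the claim fails.
For a = 2, 3, 5, 7, 11, 13, 17, 19, 23 the conclusion holds.
a = 29: τ(29) = 2; 29 ≥ 26.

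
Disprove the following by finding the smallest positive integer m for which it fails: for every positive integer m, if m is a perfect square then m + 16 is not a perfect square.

m = 9

We need the least positive integer m for which m is a perfect square but m + 16 is a perfect square.
For m = 1, 4 the conclusion holds.
m = 9: 9 = 3² and 9 + 16 = 25 = 5².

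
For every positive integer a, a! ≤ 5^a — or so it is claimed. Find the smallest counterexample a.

For a = 1, 2, 3, 4, …, 9, 10, 11 the conclusion holds.
a = 12: a! = 479001600 and 5^a = 244140625, so 479001600 > 244140625.

a = 12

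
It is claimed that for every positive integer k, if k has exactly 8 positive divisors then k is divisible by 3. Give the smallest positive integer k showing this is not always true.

k = 24: τ(24) = 8; 24 mod 3 = 0.
k = 30: τ(30) = 8; 30 mod 3 = 0.
k = 40: τ(40) = 8; 40 mod 3 = 1.
Hence k = 40 is a counterexample.

k = 40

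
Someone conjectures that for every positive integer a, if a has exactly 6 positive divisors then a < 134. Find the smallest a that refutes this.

a = 147

We need the least positive integer a for which a has exactly 6 positive divisors but the claim fails.
For a = 12, 18, 20, 28, …, 116, 117, 124 the conclusion holds.
a = 147: τ(147) = 6; 147 ≥ 134.
So a = 147 is the smallest counterexample.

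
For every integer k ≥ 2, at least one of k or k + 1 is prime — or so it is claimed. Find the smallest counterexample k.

The first 6 eligible values, up to k = 7, all satisfy the conclusion.
k = 8: 8 = 2 × 4; 9 = 3 × 3 — both composite.

k = 8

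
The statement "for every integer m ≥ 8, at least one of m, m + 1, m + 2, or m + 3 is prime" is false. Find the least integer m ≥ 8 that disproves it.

m = 24

A counterexample is any integer m ≥ 8 such that m, m + 1, m + 2, m + 3 are all composite; we check each in order.
For m = 8, 9, 10, 11, …, 21, 22, 23 the conclusion holds.
m = 24: 24 = 2 × 12; 25 = 5 × 5; 26 = 2 × 13; 27 = 3 × 9 — all composite.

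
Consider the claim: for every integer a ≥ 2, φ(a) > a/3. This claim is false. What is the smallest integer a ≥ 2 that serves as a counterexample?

Check each integer a ≥ 2 in order until the claim fails.
For a = 2, 3, 4, 5 the conclusion holds.
a = 6: φ(6) = 2 and 6/3 = 2, so φ(6) ≤ 6/3.
So a = 6 is the smallest counterexample.

a = 6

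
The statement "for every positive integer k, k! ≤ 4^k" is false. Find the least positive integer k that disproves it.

k = 9

We need the least positive integer k for which k! > 4^k.
The first 8 eligible values, up to k = 8, all satisfy the conclusion.
k = 9: k! = 362880 and 4^k = 262144, so 362880 > 262144.
Thus k = 9 disproves the claim, and no smaller k works.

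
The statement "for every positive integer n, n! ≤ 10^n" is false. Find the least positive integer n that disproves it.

n = 25

For n = 1, 2, 3, 4, …, 22, 23, 24 the conclusion holds.
n = 25: n! = 15511210043330985984000000 and 10^n = 10000000000000000000000000, so 15511210043330985984000000 > 10000000000000000000000000.
Hence n = 25 is a counterexample.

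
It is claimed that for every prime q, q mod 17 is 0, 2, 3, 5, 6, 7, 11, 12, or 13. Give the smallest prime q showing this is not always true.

We need the least prime q for which the claim fails.
For q = 2, 3, 5, 7, 11, 13, 17, 19, 23, 29 the conclusion holds.
q = 31: 31 mod 17 = 14 — not in {0, 2, 3, 5, 6, 7, 11, 12, 13}.

q = 31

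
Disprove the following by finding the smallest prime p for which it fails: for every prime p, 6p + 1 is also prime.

p = 19

We need the least prime p for which 6p + 1 is not prime.
The first 7 eligible values, up to p = 17, all satisfy the conclusion.
p = 19: 6p + 1 = 115 = 5 × 23, not prime.
Thus p = 19 disproves the claim, and no smaller p works.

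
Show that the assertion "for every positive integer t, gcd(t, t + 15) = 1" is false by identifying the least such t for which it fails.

t = 3

t = 1: gcd(1, 16) = 1.
t = 2: gcd(2, 17) = 1.
t = 3: gcd(3, 18) = 3.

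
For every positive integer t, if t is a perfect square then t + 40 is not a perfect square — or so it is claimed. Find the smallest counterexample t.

t = 9

Check each positive integer t in order until t is a perfect square but t + 40 is a perfect square.
For t = 1, 4 the conclusion holds.
t = 9: 9 = 3² and 9 + 40 = 49 = 7².
So t = 9 is the smallest counterexample.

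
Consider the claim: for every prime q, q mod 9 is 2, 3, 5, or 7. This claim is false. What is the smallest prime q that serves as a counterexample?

Check each prime q in order until the claim fails.
q = 2: 2 mod 9 = 2.
q = 3: 3 mod 9 = 3.
q = 5: 5 mod 9 = 5.
q = 7: 7 mod 9 = 7.
q = 11: 11 mod 9 = 2.
q = 13: 13 mod 9 = 4 — not in {2, 3, 5, 7}.

q = 13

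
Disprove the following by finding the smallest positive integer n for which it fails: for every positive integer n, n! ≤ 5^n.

n = 12

For n = 1, 2, 3, 4, …, 9, 10, 11 the conclusion holds.
n = 12: n! = 479001600 and 5^n = 244140625, so 479001600 > 244140625.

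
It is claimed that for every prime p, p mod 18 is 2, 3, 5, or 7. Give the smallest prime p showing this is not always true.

p = 11

We need the least prime p for which the claim fails.
The first 4 eligible values, up to p = 7, all satisfy the conclusion.
p = 11: 11 mod 18 = 11 — not in {2, 3, 5, 7}.
So p = 11 is the smallest counterexample.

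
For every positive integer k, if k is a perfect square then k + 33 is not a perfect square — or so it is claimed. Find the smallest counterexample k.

A counterexample is any positive integer k such that k is a perfect square but k + 33 is a perfect square; we check each in order.
k = 1: 1 + 33 = 34, not a perfect square.
k = 4: 4 + 33 = 37, not a perfect square.
k = 9: 9 + 33 = 42, not a perfect square.
k = 16: 16 = 4² and 16 + 33 = 49 = 7².

k = 16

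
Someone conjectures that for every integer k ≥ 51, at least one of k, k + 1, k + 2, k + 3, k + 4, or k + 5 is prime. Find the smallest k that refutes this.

For k = 51, 52, 53, 54, …, 87, 88, 89 the conclusion holds.
k = 90: 90 = 2 × 45; 91 = 7 × 13; 92 = 2 × 46; 93 = 3 × 31; 94 = 2 × 47; 95 = 5 × 19 — all composite.
Thus k = 90 disproves the claim, and no smaller k works.

k = 90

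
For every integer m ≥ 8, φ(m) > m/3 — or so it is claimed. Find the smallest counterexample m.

Check each integer m ≥ 8 in order until the claim fails.
For m = 8, 9, 10, 11 the conclusion holds.
m = 12: φ(12) = 4 and 12/3 = 4, so φ(12) ≤ 12/3.

m = 12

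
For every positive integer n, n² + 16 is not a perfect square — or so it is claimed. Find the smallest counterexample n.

Check each positive integer n in order until n² + 16 is a perfect square.
For n = 1, 2 the conclusion holds.
n = 3: 3² + 16 = 25 = 5², a perfect square.
Hence n = 3 is a counterexample.

n = 3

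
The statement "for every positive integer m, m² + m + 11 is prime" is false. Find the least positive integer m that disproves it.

A counterexample is any positive integer m such that m² + m + 11 is not prime; we check each in order.
For m = 1, 2, 3, 4, 5, 6, 7, 8, 9 the conclusion holds.
m = 10: m² + m + 11 = 121 = 11 × 11, composite.
Thus m = 10 disproves the claim, and no smaller m works.

m = 10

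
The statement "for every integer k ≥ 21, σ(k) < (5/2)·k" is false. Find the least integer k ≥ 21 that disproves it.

Check each integer k ≥ 21 in order until the claim fails.
For k = 21, 22, 23 the conclusion holds.
k = 24: σ(24) = 60; 60 ≥ 60.
Thus k = 24 disproves the claim, and no smaller k works.

k = 24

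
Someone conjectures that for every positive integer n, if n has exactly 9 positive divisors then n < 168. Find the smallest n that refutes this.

We need the least positive integer n for which n has exactly 9 positive divisors but the claim fails.
For n = 36, 100 the conclusion holds.
n = 196: τ(196) = 9; 196 ≥ 168.
Thus n = 196 disproves the claim, and no smaller n works.

n = 196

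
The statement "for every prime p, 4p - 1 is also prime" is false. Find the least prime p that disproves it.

For p = 2, 3, 5 the conclusion holds.
p = 7: 4p - 1 = 27 = 3 × 9, not prime.

p = 7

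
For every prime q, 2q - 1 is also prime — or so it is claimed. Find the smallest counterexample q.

Check each prime q in order until 2q - 1 is not prime.
For q = 2, 3 the conclusion holds.
q = 5: 2q - 1 = 9 = 3 × 3, not prime.
Thus q = 5 disproves the claim, and no smaller q works.

q = 5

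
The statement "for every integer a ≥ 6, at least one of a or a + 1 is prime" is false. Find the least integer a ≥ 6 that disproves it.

A counterexample is any integer a ≥ 6 such that a, a + 1 are both composite; we check each in order.
For a = 6, 7 the conclusion holds.
a = 8: 8 = 2 × 4; 9 = 3 × 3 — both composite.
Thus a = 8 disproves the claim, and no smaller a works.

a = 8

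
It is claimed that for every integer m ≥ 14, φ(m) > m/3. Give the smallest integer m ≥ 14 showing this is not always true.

m = 18

Check each integer m ≥ 14 in order until the claim fails.
m = 14: φ(14) = 6 and 14/3 = 14/3, so φ(14) > 14/3.
m = 15: φ(15) = 8 and 15/3 = 5, so φ(15) > 15/3.
m = 16: φ(16) = 8 and 16/3 = 16/3, so φ(16) > 16/3.
m = 17: φ(17) = 16 and 17/3 = 17/3, so φ(17) > 17/3.
m = 18: φ(18) = 6 and 18/3 = 6, so φ(18) ≤ 18/3.
Thus m = 18 disproves the claim, and no smaller m works.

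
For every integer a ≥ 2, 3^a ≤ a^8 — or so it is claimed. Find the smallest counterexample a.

A counterexample is any integer a ≥ 2 such that 3^a > a^8; we check each in order.
For a = 2, 3, 4, 5, …, 20, 21, 22 the conclusion holds.
a = 23: 3^a = 94143178827 and a^8 = 78310985281, so 94143178827 > 78310985281.
Thus a = 23 disproves the claim, and no smaller a works.

a = 23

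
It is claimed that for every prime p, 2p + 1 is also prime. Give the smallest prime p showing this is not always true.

p = 7

A counterexample is any prime p such that 2p + 1 is not prime; we check each in order.
For p = 2, 3, 5 the conclusion holds.
p = 7: 2p + 1 = 15 = 3 × 5, not prime.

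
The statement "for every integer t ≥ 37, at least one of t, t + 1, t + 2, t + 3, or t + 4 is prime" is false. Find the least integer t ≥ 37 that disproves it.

t = 48

The first 11 eligible values, up to t = 47, all satisfy the conclusion.
t = 48: 48 = 2 × 24; 49 = 7 × 7; 50 = 2 × 25; 51 = 3 × 17; 52 = 2 × 26 — all composite.
Thus t = 48 disproves the claim, and no smaller t works.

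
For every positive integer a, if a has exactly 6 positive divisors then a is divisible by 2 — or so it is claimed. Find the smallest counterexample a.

The first 6 eligible values, up to a = 44, all satisfy the conclusion.
a = 45: τ(45) = 6; 45 mod 2 = 1.

a = 45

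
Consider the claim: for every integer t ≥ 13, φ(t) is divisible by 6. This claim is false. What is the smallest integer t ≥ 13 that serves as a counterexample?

t = 15

We need the least integer t ≥ 13 for which φ(t) is not divisible by 6.
t = 13: φ(13) = 12; 12 mod 6 = 0.
t = 14: φ(14) = 6; 6 mod 6 = 0.
t = 15: φ(15) = 8; 8 mod 6 = 2.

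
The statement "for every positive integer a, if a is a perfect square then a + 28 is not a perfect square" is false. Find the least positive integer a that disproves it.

a = 36

The first 5 eligible values, up to a = 25, all satisfy the conclusion.
a = 36: 36 = 6² and 36 + 28 = 64 = 8².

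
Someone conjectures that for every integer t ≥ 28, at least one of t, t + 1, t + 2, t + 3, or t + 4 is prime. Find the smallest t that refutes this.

A counterexample is any integer t ≥ 28 such that t, t + 1, t + 2, t + 3, t + 4 are all composite; we check each in order.
The first 4 eligible values, up to t = 31, all satisfy the conclusion.
t = 32: 32 = 2 × 16; 33 = 3 × 11; 34 = 2 × 17; 35 = 5 × 7; 36 = 2 × 18 — all composite.
So t = 32 is the smallest counterexample.

t = 32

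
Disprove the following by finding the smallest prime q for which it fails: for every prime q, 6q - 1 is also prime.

The first 4 eligible values, up to q = 7, all satisfy the conclusion.
q = 11: 6q - 1 = 65 = 5 × 13, not prime.
Hence q = 11 is a counterexample.

q = 11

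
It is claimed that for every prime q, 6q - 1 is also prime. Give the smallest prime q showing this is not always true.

q = 11

A counterexample is any prime q such that 6q - 1 is not prime; we check each in order.
q = 2: 6q - 1 = 11, prime.
q = 3: 6q - 1 = 17, prime.
q = 5: 6q - 1 = 29, prime.
q = 7: 6q - 1 = 41, prime.
q = 11: 6q - 1 = 65 = 5 × 13, not prime.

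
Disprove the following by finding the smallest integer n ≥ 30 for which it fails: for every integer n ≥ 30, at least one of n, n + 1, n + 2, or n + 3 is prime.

We need the least integer n ≥ 30 for which n, n + 1, n + 2, n + 3 are all composite.
n = 30: 31 is prime.
n = 31: 31 is prime.
n = 32: 32 = 2 × 16; 33 = 3 × 11; 34 = 2 × 17; 35 = 5 × 7 — all composite.

n = 32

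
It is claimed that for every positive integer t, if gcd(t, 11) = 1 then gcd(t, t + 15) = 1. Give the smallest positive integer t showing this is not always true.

For t = 1, 2 the conclusion holds.
t = 3: gcd(3, 18) = 3.

t = 3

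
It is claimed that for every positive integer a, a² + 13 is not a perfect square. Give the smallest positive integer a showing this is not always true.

A counterexample is any positive integer a such that a² + 13 is a perfect square; we check each in order.
The first 5 eligible values, up to a = 5, all satisfy the conclusion.
a = 6: 6² + 13 = 49 = 7², a perfect square.

a = 6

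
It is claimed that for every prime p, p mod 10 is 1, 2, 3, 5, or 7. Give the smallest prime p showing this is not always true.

p = 19

We need the least prime p for which the claim fails.
For p = 2, 3, 5, 7, 11, 13, 17 the conclusion holds.
p = 19: 19 mod 10 = 9 — not in {1, 2, 3, 5, 7}.
Thus p = 19 disproves the claim, and no smaller p works.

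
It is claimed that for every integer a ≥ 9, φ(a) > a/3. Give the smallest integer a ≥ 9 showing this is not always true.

a = 12

a = 9: φ(9) = 6 and 9/3 = 3, so φ(9) > 9/3.
a = 10: φ(10) = 4 and 10/3 = 10/3, so φ(10) > 10/3.
a = 11: φ(11) = 10 and 11/3 = 11/3, so φ(11) > 11/3.
a = 12: φ(12) = 4 and 12/3 = 4, so φ(12) ≤ 12/3.
So a = 12 is the smallest counterexample.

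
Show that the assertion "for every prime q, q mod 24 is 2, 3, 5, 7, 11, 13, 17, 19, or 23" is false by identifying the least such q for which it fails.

q = 73

We need the least prime q for which the claim fails.
For q = 2, 3, 5, 7, …, 61, 67, 71 the conclusion holds.
q = 73: 73 mod 24 = 1 — not in {2, 3, 5, 7, 11, 13, 17, 19, 23}.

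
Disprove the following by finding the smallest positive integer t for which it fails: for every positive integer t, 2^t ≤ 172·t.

t = 11

We need the least positive integer t for which 2^t > 172·t.
For t = 1, 2, 3, 4, 5, 6, 7, 8, 9, 10 the conclusion holds.
t = 11: 2^t = 2048 and 172·t = 1892, so 2048 > 1892.
So t = 11 is the smallest counterexample.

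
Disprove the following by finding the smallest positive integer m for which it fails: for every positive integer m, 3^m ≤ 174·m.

m = 7

A counterexample is any positive integer m such that 3^m > 174·m; we check each in order.
For m = 1, 2, 3, 4, 5, 6 the conclusion holds.
m = 7: 3^m = 2187 and 174·m = 1218, so 2187 > 1218.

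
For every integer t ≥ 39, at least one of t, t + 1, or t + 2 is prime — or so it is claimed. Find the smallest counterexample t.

t = 44

A counterexample is any integer t ≥ 39 such that t, t + 1, t + 2 are all composite; we check each in order.
The first 5 eligible values, up to t = 43, all satisfy the conclusion.
t = 44: 44 = 2 × 22; 45 = 3 × 15; 46 = 2 × 23 — all composite.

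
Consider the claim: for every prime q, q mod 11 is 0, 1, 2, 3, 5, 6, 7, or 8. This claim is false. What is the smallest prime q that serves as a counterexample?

q = 31

Check each prime q in order until the claim fails.
The first 10 eligible values, up to q = 29, all satisfy the conclusion.
q = 31: 31 mod 11 = 9 — not in {0, 1, 2, 3, 5, 6, 7, 8}.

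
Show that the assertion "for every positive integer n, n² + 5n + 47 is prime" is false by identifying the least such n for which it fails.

Check each positive integer n in order until n² + 5n + 47 is not prime.
For n = 1, 2, 3, 4, …, 35, 36, 37 the conclusion holds.
n = 38: n² + 5n + 47 = 1681 = 41 × 41, composite.
Hence n = 38 is a counterexample.

n = 38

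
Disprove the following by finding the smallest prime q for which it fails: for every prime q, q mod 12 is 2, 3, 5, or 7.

Check each prime q in order until the claim fails.
The first 4 eligible values, up to q = 7, all satisfy the conclusion.
q = 11: 11 mod 12 = 11 — not in {2, 3, 5, 7}.
Hence q = 11 is a counterexample.

q = 11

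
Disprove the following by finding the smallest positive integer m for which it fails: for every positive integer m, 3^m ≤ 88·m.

m = 6

The first 5 eligible values, up to m = 5, all satisfy the conclusion.
m = 6: 3^m = 729 and 88·m = 528, so 729 > 528.
Thus m = 6 disproves the claim, and no smaller m works.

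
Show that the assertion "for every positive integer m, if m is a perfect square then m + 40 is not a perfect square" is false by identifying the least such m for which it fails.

m = 9

Check each positive integer m in order until m is a perfect square but m + 40 is a perfect square.
For m = 1, 4 the conclusion holds.
m = 9: 9 = 3² and 9 + 40 = 49 = 7².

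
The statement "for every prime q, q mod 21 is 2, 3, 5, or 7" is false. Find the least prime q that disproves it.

q = 11

A counterexample is any prime q such that the claim fails; we check each in order.
For q = 2, 3, 5, 7 the conclusion holds.
q = 11: 11 mod 21 = 11 — not in {2, 3, 5, 7}.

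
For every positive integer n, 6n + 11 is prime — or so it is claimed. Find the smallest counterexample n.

n = 4

For n = 1, 2, 3 the conclusion holds.
n = 4: 6n + 11 = 35 = 5 × 7, composite.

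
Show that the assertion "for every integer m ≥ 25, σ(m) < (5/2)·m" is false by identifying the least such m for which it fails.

m = 36

The first 11 eligible values, up to m = 35, all satisfy the conclusion.
m = 36: σ(36) = 91; 91 ≥ 90.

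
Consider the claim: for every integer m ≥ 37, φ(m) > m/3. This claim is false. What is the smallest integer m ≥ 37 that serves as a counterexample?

We need the least integer m ≥ 37 for which the claim fails.
For m = 37, 38, 39, 40, 41 the conclusion holds.
m = 42: φ(42) = 12 and 42/3 = 14, so φ(42) ≤ 42/3.

m = 42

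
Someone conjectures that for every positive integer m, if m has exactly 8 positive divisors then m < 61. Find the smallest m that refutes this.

m = 66

For m = 24, 30, 40, 42, 54, 56 the conclusion holds.
m = 66: τ(66) = 8; 66 ≥ 61.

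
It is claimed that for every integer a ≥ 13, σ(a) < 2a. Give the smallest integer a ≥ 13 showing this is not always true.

The first 5 eligible values, up to a = 17, all satisfy the conclusion.
a = 18: σ(18) = 39; 39 ≥ 36.

a = 18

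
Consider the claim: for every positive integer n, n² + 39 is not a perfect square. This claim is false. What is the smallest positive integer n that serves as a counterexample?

n = 5

A counterexample is any positive integer n such that n² + 39 is a perfect square; we check each in order.
The first 4 eligible values, up to n = 4, all satisfy the conclusion.
n = 5: 5² + 39 = 64 = 8², a perfect square.
So n = 5 is the smallest counterexample.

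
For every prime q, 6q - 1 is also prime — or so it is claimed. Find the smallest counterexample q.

q = 11

q = 2: 6q - 1 = 11, prime.
q = 3: 6q - 1 = 17, prime.
q = 5: 6q - 1 = 29, prime.
q = 7: 6q - 1 = 41, prime.
q = 11: 6q - 1 = 65 = 5 × 13, not prime.
Hence q = 11 is a counterexample.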